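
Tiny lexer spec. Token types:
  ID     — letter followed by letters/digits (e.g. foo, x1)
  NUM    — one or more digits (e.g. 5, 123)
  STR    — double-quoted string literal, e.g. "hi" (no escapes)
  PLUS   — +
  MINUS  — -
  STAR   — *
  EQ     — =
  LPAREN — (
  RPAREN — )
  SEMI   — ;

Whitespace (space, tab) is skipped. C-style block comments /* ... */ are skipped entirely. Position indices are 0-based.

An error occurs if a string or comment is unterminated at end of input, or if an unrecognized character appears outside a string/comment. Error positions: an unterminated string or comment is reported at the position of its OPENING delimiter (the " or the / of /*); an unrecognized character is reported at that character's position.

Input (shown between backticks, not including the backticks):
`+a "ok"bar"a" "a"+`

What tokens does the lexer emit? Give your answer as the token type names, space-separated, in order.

Answer: PLUS ID STR ID STR STR PLUS

Derivation:
pos=0: emit PLUS '+'
pos=1: emit ID 'a' (now at pos=2)
pos=3: enter STRING mode
pos=3: emit STR "ok" (now at pos=7)
pos=7: emit ID 'bar' (now at pos=10)
pos=10: enter STRING mode
pos=10: emit STR "a" (now at pos=13)
pos=14: enter STRING mode
pos=14: emit STR "a" (now at pos=17)
pos=17: emit PLUS '+'
DONE. 7 tokens: [PLUS, ID, STR, ID, STR, STR, PLUS]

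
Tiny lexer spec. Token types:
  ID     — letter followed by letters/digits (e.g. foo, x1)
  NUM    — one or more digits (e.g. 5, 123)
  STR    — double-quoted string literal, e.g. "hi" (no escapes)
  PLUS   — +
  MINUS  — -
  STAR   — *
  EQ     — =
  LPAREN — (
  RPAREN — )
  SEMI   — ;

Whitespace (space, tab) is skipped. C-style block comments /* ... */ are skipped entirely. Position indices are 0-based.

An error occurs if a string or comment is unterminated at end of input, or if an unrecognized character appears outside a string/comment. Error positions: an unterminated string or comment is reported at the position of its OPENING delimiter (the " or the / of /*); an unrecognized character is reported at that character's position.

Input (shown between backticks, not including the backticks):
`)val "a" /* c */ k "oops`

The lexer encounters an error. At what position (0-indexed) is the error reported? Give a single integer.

pos=0: emit RPAREN ')'
pos=1: emit ID 'val' (now at pos=4)
pos=5: enter STRING mode
pos=5: emit STR "a" (now at pos=8)
pos=9: enter COMMENT mode (saw '/*')
exit COMMENT mode (now at pos=16)
pos=17: emit ID 'k' (now at pos=18)
pos=19: enter STRING mode
pos=19: ERROR — unterminated string

Answer: 19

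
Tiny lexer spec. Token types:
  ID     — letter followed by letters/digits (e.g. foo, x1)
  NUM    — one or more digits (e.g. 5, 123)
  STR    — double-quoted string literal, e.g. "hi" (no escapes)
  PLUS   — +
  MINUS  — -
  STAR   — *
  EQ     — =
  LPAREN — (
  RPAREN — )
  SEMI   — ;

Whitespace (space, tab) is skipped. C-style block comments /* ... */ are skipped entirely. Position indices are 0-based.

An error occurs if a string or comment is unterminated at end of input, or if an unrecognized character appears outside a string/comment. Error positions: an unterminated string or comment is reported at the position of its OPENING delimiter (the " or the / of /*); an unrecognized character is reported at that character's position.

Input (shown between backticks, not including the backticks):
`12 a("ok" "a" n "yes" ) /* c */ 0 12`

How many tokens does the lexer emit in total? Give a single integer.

pos=0: emit NUM '12' (now at pos=2)
pos=3: emit ID 'a' (now at pos=4)
pos=4: emit LPAREN '('
pos=5: enter STRING mode
pos=5: emit STR "ok" (now at pos=9)
pos=10: enter STRING mode
pos=10: emit STR "a" (now at pos=13)
pos=14: emit ID 'n' (now at pos=15)
pos=16: enter STRING mode
pos=16: emit STR "yes" (now at pos=21)
pos=22: emit RPAREN ')'
pos=24: enter COMMENT mode (saw '/*')
exit COMMENT mode (now at pos=31)
pos=32: emit NUM '0' (now at pos=33)
pos=34: emit NUM '12' (now at pos=36)
DONE. 10 tokens: [NUM, ID, LPAREN, STR, STR, ID, STR, RPAREN, NUM, NUM]

Answer: 10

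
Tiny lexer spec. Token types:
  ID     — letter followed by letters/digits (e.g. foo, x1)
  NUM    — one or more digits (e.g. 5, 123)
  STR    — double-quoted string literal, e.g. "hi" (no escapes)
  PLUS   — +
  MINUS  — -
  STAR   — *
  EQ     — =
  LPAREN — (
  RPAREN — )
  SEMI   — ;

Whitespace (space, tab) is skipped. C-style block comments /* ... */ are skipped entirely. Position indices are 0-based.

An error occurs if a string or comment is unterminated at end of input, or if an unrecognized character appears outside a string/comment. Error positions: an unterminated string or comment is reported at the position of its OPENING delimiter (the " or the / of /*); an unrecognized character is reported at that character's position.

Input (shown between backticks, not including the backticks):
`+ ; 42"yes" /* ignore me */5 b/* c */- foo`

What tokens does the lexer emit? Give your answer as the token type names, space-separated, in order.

Answer: PLUS SEMI NUM STR NUM ID MINUS ID

Derivation:
pos=0: emit PLUS '+'
pos=2: emit SEMI ';'
pos=4: emit NUM '42' (now at pos=6)
pos=6: enter STRING mode
pos=6: emit STR "yes" (now at pos=11)
pos=12: enter COMMENT mode (saw '/*')
exit COMMENT mode (now at pos=27)
pos=27: emit NUM '5' (now at pos=28)
pos=29: emit ID 'b' (now at pos=30)
pos=30: enter COMMENT mode (saw '/*')
exit COMMENT mode (now at pos=37)
pos=37: emit MINUS '-'
pos=39: emit ID 'foo' (now at pos=42)
DONE. 8 tokens: [PLUS, SEMI, NUM, STR, NUM, ID, MINUS, ID]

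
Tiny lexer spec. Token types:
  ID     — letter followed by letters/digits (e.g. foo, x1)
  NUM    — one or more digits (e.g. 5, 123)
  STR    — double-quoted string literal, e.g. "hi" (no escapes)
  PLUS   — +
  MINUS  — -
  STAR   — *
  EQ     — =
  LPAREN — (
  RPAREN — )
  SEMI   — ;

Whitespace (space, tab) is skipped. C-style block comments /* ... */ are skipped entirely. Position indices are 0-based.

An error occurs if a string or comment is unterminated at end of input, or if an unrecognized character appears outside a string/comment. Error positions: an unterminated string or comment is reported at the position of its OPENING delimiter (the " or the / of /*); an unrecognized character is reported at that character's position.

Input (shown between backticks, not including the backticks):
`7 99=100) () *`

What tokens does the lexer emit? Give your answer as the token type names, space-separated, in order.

Answer: NUM NUM EQ NUM RPAREN LPAREN RPAREN STAR

Derivation:
pos=0: emit NUM '7' (now at pos=1)
pos=2: emit NUM '99' (now at pos=4)
pos=4: emit EQ '='
pos=5: emit NUM '100' (now at pos=8)
pos=8: emit RPAREN ')'
pos=10: emit LPAREN '('
pos=11: emit RPAREN ')'
pos=13: emit STAR '*'
DONE. 8 tokens: [NUM, NUM, EQ, NUM, RPAREN, LPAREN, RPAREN, STAR]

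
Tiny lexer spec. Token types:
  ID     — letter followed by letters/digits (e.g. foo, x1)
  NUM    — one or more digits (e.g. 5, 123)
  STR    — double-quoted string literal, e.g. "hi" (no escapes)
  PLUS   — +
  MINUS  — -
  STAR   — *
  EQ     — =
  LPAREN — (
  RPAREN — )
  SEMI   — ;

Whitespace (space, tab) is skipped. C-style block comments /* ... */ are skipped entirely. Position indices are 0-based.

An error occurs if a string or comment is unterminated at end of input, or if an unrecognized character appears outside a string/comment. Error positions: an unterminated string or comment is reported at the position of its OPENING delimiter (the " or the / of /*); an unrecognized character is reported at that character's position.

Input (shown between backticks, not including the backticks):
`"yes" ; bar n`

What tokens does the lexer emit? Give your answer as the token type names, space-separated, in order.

pos=0: enter STRING mode
pos=0: emit STR "yes" (now at pos=5)
pos=6: emit SEMI ';'
pos=8: emit ID 'bar' (now at pos=11)
pos=12: emit ID 'n' (now at pos=13)
DONE. 4 tokens: [STR, SEMI, ID, ID]

Answer: STR SEMI ID ID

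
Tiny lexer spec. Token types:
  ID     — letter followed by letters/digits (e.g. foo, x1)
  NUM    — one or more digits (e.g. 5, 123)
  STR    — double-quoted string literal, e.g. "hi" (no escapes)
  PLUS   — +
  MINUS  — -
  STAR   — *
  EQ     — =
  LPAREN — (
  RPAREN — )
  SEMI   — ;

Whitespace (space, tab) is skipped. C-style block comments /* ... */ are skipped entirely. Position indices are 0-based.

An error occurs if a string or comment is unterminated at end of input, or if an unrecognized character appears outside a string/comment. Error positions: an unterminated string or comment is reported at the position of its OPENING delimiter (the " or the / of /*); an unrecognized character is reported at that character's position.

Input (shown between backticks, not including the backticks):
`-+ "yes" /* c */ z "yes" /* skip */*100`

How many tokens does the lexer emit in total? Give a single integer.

pos=0: emit MINUS '-'
pos=1: emit PLUS '+'
pos=3: enter STRING mode
pos=3: emit STR "yes" (now at pos=8)
pos=9: enter COMMENT mode (saw '/*')
exit COMMENT mode (now at pos=16)
pos=17: emit ID 'z' (now at pos=18)
pos=19: enter STRING mode
pos=19: emit STR "yes" (now at pos=24)
pos=25: enter COMMENT mode (saw '/*')
exit COMMENT mode (now at pos=35)
pos=35: emit STAR '*'
pos=36: emit NUM '100' (now at pos=39)
DONE. 7 tokens: [MINUS, PLUS, STR, ID, STR, STAR, NUM]

Answer: 7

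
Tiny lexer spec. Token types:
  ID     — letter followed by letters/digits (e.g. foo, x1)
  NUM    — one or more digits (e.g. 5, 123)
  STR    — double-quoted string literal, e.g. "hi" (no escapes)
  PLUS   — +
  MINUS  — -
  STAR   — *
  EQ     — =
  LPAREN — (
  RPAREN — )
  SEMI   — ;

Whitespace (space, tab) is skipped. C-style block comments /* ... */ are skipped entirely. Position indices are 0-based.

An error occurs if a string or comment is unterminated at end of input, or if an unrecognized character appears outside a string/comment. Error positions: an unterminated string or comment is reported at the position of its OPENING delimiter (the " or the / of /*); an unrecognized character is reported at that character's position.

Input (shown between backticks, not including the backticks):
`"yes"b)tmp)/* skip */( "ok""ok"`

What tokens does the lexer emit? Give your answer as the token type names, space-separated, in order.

pos=0: enter STRING mode
pos=0: emit STR "yes" (now at pos=5)
pos=5: emit ID 'b' (now at pos=6)
pos=6: emit RPAREN ')'
pos=7: emit ID 'tmp' (now at pos=10)
pos=10: emit RPAREN ')'
pos=11: enter COMMENT mode (saw '/*')
exit COMMENT mode (now at pos=21)
pos=21: emit LPAREN '('
pos=23: enter STRING mode
pos=23: emit STR "ok" (now at pos=27)
pos=27: enter STRING mode
pos=27: emit STR "ok" (now at pos=31)
DONE. 8 tokens: [STR, ID, RPAREN, ID, RPAREN, LPAREN, STR, STR]

Answer: STR ID RPAREN ID RPAREN LPAREN STR STR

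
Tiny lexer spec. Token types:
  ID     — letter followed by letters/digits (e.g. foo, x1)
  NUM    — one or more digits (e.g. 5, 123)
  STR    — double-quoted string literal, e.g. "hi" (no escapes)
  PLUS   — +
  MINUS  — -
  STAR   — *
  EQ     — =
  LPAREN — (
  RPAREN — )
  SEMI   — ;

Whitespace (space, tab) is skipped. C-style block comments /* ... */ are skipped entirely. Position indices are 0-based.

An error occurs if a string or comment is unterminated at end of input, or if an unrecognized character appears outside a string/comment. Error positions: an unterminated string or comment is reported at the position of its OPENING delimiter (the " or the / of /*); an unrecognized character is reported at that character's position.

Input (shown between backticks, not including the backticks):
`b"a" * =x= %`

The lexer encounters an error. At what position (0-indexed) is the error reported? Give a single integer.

pos=0: emit ID 'b' (now at pos=1)
pos=1: enter STRING mode
pos=1: emit STR "a" (now at pos=4)
pos=5: emit STAR '*'
pos=7: emit EQ '='
pos=8: emit ID 'x' (now at pos=9)
pos=9: emit EQ '='
pos=11: ERROR — unrecognized char '%'

Answer: 11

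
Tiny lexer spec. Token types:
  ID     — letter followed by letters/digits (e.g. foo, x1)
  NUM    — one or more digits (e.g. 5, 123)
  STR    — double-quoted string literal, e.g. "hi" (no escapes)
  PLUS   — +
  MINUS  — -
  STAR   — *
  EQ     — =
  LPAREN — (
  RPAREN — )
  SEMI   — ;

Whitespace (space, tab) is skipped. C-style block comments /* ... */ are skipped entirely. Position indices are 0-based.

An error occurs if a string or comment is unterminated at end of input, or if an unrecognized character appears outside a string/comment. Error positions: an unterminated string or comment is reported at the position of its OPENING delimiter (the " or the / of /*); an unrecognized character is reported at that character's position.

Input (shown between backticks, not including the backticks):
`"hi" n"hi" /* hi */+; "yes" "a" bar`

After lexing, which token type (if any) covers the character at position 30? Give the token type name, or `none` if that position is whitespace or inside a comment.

pos=0: enter STRING mode
pos=0: emit STR "hi" (now at pos=4)
pos=5: emit ID 'n' (now at pos=6)
pos=6: enter STRING mode
pos=6: emit STR "hi" (now at pos=10)
pos=11: enter COMMENT mode (saw '/*')
exit COMMENT mode (now at pos=19)
pos=19: emit PLUS '+'
pos=20: emit SEMI ';'
pos=22: enter STRING mode
pos=22: emit STR "yes" (now at pos=27)
pos=28: enter STRING mode
pos=28: emit STR "a" (now at pos=31)
pos=32: emit ID 'bar' (now at pos=35)
DONE. 8 tokens: [STR, ID, STR, PLUS, SEMI, STR, STR, ID]
Position 30: char is '"' -> STR

Answer: STR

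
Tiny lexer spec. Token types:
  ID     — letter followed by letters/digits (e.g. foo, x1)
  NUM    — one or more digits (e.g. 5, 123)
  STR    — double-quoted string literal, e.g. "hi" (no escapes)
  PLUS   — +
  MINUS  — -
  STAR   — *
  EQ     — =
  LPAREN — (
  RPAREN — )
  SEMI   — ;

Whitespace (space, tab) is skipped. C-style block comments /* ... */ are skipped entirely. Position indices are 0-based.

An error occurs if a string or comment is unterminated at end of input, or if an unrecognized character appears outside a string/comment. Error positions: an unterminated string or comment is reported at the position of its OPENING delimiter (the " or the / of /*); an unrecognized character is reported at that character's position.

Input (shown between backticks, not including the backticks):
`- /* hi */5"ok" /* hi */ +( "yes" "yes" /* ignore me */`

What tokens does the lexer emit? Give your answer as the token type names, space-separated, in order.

Answer: MINUS NUM STR PLUS LPAREN STR STR

Derivation:
pos=0: emit MINUS '-'
pos=2: enter COMMENT mode (saw '/*')
exit COMMENT mode (now at pos=10)
pos=10: emit NUM '5' (now at pos=11)
pos=11: enter STRING mode
pos=11: emit STR "ok" (now at pos=15)
pos=16: enter COMMENT mode (saw '/*')
exit COMMENT mode (now at pos=24)
pos=25: emit PLUS '+'
pos=26: emit LPAREN '('
pos=28: enter STRING mode
pos=28: emit STR "yes" (now at pos=33)
pos=34: enter STRING mode
pos=34: emit STR "yes" (now at pos=39)
pos=40: enter COMMENT mode (saw '/*')
exit COMMENT mode (now at pos=55)
DONE. 7 tokens: [MINUS, NUM, STR, PLUS, LPAREN, STR, STR]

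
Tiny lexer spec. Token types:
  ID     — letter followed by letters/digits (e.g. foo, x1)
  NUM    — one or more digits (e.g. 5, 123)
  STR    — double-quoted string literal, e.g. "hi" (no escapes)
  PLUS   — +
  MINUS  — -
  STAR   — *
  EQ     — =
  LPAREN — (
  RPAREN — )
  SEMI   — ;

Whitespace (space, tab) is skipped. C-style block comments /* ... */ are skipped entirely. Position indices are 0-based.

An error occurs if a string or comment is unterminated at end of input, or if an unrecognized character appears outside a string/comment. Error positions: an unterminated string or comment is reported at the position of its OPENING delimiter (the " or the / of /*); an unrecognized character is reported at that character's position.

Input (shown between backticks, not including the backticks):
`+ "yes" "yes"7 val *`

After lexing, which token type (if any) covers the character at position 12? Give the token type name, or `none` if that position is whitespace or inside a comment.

pos=0: emit PLUS '+'
pos=2: enter STRING mode
pos=2: emit STR "yes" (now at pos=7)
pos=8: enter STRING mode
pos=8: emit STR "yes" (now at pos=13)
pos=13: emit NUM '7' (now at pos=14)
pos=15: emit ID 'val' (now at pos=18)
pos=19: emit STAR '*'
DONE. 6 tokens: [PLUS, STR, STR, NUM, ID, STAR]
Position 12: char is '"' -> STR

Answer: STR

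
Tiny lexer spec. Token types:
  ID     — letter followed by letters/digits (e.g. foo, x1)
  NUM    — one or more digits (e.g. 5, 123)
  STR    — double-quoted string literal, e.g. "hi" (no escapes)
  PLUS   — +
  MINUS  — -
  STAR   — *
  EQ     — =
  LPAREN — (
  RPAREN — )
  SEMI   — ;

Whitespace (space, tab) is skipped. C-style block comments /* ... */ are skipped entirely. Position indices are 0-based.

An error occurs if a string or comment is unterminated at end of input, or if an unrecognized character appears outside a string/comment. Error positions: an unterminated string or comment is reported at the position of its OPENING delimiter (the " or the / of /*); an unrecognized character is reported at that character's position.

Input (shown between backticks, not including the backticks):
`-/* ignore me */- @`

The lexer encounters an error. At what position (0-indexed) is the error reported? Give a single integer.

Answer: 18

Derivation:
pos=0: emit MINUS '-'
pos=1: enter COMMENT mode (saw '/*')
exit COMMENT mode (now at pos=16)
pos=16: emit MINUS '-'
pos=18: ERROR — unrecognized char '@'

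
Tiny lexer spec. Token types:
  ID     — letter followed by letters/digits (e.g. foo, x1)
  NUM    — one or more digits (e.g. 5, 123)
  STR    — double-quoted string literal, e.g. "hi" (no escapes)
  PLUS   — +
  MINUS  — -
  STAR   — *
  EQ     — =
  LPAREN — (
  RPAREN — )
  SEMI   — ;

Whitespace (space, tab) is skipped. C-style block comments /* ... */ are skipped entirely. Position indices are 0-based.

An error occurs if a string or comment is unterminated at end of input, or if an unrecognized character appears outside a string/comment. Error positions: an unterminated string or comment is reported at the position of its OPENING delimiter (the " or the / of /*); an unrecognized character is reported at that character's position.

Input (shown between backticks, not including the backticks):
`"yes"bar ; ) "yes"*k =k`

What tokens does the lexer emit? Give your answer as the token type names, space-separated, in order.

Answer: STR ID SEMI RPAREN STR STAR ID EQ ID

Derivation:
pos=0: enter STRING mode
pos=0: emit STR "yes" (now at pos=5)
pos=5: emit ID 'bar' (now at pos=8)
pos=9: emit SEMI ';'
pos=11: emit RPAREN ')'
pos=13: enter STRING mode
pos=13: emit STR "yes" (now at pos=18)
pos=18: emit STAR '*'
pos=19: emit ID 'k' (now at pos=20)
pos=21: emit EQ '='
pos=22: emit ID 'k' (now at pos=23)
DONE. 9 tokens: [STR, ID, SEMI, RPAREN, STR, STAR, ID, EQ, ID]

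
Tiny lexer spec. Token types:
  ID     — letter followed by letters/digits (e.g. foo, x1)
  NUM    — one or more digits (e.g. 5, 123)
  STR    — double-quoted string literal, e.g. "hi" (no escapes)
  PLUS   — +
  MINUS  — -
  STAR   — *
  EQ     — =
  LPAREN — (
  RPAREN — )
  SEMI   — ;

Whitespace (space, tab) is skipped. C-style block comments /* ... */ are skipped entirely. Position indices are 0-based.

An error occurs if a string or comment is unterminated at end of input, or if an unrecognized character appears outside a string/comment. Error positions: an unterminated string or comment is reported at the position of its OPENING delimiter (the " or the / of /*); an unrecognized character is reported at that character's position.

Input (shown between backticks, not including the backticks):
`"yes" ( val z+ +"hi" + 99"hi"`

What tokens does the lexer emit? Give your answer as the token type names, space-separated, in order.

pos=0: enter STRING mode
pos=0: emit STR "yes" (now at pos=5)
pos=6: emit LPAREN '('
pos=8: emit ID 'val' (now at pos=11)
pos=12: emit ID 'z' (now at pos=13)
pos=13: emit PLUS '+'
pos=15: emit PLUS '+'
pos=16: enter STRING mode
pos=16: emit STR "hi" (now at pos=20)
pos=21: emit PLUS '+'
pos=23: emit NUM '99' (now at pos=25)
pos=25: enter STRING mode
pos=25: emit STR "hi" (now at pos=29)
DONE. 10 tokens: [STR, LPAREN, ID, ID, PLUS, PLUS, STR, PLUS, NUM, STR]

Answer: STR LPAREN ID ID PLUS PLUS STR PLUS NUM STR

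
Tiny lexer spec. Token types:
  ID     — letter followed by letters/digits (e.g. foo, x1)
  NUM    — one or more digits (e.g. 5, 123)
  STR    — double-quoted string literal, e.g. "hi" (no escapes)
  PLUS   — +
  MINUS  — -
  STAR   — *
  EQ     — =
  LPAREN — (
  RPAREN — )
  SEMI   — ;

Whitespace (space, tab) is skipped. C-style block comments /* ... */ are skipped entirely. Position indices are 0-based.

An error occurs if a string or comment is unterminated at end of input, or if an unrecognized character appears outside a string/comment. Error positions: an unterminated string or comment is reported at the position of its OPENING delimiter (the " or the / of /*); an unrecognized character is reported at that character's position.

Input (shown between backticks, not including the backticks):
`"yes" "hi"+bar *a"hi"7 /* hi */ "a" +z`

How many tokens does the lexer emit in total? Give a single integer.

Answer: 11

Derivation:
pos=0: enter STRING mode
pos=0: emit STR "yes" (now at pos=5)
pos=6: enter STRING mode
pos=6: emit STR "hi" (now at pos=10)
pos=10: emit PLUS '+'
pos=11: emit ID 'bar' (now at pos=14)
pos=15: emit STAR '*'
pos=16: emit ID 'a' (now at pos=17)
pos=17: enter STRING mode
pos=17: emit STR "hi" (now at pos=21)
pos=21: emit NUM '7' (now at pos=22)
pos=23: enter COMMENT mode (saw '/*')
exit COMMENT mode (now at pos=31)
pos=32: enter STRING mode
pos=32: emit STR "a" (now at pos=35)
pos=36: emit PLUS '+'
pos=37: emit ID 'z' (now at pos=38)
DONE. 11 tokens: [STR, STR, PLUS, ID, STAR, ID, STR, NUM, STR, PLUS, ID]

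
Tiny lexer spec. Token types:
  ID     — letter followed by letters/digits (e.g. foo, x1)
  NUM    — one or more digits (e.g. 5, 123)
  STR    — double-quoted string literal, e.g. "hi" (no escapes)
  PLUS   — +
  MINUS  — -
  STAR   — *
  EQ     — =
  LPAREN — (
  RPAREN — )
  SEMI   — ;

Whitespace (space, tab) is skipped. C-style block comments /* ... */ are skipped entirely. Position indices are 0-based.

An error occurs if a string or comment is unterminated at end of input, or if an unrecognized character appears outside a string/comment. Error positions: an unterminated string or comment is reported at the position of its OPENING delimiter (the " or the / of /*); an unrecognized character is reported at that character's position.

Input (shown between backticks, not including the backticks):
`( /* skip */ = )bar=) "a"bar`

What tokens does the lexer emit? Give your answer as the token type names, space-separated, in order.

pos=0: emit LPAREN '('
pos=2: enter COMMENT mode (saw '/*')
exit COMMENT mode (now at pos=12)
pos=13: emit EQ '='
pos=15: emit RPAREN ')'
pos=16: emit ID 'bar' (now at pos=19)
pos=19: emit EQ '='
pos=20: emit RPAREN ')'
pos=22: enter STRING mode
pos=22: emit STR "a" (now at pos=25)
pos=25: emit ID 'bar' (now at pos=28)
DONE. 8 tokens: [LPAREN, EQ, RPAREN, ID, EQ, RPAREN, STR, ID]

Answer: LPAREN EQ RPAREN ID EQ RPAREN STR ID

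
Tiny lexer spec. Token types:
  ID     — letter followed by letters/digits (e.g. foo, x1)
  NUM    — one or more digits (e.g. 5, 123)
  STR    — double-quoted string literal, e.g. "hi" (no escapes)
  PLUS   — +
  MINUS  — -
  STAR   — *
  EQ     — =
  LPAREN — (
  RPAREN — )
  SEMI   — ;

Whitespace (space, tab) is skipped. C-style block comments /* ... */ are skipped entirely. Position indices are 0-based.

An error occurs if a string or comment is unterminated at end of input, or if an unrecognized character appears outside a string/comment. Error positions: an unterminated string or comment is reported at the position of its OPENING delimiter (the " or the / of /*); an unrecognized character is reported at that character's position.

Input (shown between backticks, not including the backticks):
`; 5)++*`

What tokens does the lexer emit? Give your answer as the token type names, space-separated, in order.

Answer: SEMI NUM RPAREN PLUS PLUS STAR

Derivation:
pos=0: emit SEMI ';'
pos=2: emit NUM '5' (now at pos=3)
pos=3: emit RPAREN ')'
pos=4: emit PLUS '+'
pos=5: emit PLUS '+'
pos=6: emit STAR '*'
DONE. 6 tokens: [SEMI, NUM, RPAREN, PLUS, PLUS, STAR]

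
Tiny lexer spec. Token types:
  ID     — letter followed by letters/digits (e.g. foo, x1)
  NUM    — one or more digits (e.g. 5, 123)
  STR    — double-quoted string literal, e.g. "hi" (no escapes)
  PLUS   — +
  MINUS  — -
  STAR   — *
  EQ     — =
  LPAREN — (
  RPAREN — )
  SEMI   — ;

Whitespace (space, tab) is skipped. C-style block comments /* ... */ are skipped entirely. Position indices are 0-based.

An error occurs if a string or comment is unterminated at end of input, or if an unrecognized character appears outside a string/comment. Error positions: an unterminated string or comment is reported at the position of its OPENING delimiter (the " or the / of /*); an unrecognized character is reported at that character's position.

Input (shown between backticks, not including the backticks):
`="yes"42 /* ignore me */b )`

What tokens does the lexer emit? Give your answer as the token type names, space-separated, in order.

Answer: EQ STR NUM ID RPAREN

Derivation:
pos=0: emit EQ '='
pos=1: enter STRING mode
pos=1: emit STR "yes" (now at pos=6)
pos=6: emit NUM '42' (now at pos=8)
pos=9: enter COMMENT mode (saw '/*')
exit COMMENT mode (now at pos=24)
pos=24: emit ID 'b' (now at pos=25)
pos=26: emit RPAREN ')'
DONE. 5 tokens: [EQ, STR, NUM, ID, RPAREN]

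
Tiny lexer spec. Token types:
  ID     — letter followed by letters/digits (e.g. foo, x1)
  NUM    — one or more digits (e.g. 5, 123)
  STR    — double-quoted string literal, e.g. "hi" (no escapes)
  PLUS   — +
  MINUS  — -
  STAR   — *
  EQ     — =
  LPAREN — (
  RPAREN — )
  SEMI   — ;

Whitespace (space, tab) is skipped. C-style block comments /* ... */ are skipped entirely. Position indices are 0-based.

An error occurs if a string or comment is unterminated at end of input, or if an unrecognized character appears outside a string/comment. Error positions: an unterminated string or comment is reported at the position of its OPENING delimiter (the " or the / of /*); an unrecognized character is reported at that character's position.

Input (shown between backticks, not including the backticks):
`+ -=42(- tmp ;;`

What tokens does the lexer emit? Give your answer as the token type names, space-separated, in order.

pos=0: emit PLUS '+'
pos=2: emit MINUS '-'
pos=3: emit EQ '='
pos=4: emit NUM '42' (now at pos=6)
pos=6: emit LPAREN '('
pos=7: emit MINUS '-'
pos=9: emit ID 'tmp' (now at pos=12)
pos=13: emit SEMI ';'
pos=14: emit SEMI ';'
DONE. 9 tokens: [PLUS, MINUS, EQ, NUM, LPAREN, MINUS, ID, SEMI, SEMI]

Answer: PLUS MINUS EQ NUM LPAREN MINUS ID SEMI SEMI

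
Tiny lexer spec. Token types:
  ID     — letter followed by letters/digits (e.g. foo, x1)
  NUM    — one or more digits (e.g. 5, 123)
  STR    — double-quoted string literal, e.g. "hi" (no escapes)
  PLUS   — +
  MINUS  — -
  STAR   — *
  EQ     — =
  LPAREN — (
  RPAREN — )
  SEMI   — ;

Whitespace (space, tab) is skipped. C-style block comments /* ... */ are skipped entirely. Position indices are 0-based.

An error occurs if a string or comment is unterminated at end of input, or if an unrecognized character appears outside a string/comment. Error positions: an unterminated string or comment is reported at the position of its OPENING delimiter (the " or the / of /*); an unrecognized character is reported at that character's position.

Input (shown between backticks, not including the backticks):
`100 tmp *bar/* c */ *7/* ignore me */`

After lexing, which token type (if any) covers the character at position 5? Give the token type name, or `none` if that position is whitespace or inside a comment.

Answer: ID

Derivation:
pos=0: emit NUM '100' (now at pos=3)
pos=4: emit ID 'tmp' (now at pos=7)
pos=8: emit STAR '*'
pos=9: emit ID 'bar' (now at pos=12)
pos=12: enter COMMENT mode (saw '/*')
exit COMMENT mode (now at pos=19)
pos=20: emit STAR '*'
pos=21: emit NUM '7' (now at pos=22)
pos=22: enter COMMENT mode (saw '/*')
exit COMMENT mode (now at pos=37)
DONE. 6 tokens: [NUM, ID, STAR, ID, STAR, NUM]
Position 5: char is 'm' -> ID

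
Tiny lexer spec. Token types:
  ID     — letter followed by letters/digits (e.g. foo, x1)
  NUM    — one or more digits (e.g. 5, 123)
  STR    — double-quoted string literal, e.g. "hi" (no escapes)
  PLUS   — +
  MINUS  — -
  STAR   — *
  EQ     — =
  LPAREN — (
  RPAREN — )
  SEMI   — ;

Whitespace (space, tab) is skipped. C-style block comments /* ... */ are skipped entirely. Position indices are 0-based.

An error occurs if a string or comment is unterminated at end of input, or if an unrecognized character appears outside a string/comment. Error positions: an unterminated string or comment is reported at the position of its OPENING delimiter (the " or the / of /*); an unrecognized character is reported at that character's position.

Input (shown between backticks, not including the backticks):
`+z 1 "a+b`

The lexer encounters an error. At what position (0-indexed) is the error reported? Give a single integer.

Answer: 5

Derivation:
pos=0: emit PLUS '+'
pos=1: emit ID 'z' (now at pos=2)
pos=3: emit NUM '1' (now at pos=4)
pos=5: enter STRING mode
pos=5: ERROR — unterminated string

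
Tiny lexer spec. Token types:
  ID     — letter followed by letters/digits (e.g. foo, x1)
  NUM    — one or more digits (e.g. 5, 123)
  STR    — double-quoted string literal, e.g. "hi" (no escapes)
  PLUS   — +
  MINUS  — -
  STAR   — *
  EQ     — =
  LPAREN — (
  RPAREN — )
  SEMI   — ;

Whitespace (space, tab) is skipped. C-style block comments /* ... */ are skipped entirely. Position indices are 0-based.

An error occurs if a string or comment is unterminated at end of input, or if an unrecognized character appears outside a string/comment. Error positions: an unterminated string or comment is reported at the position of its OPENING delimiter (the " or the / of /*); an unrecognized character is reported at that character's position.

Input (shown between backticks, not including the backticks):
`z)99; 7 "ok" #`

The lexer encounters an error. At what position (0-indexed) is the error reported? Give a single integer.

Answer: 13

Derivation:
pos=0: emit ID 'z' (now at pos=1)
pos=1: emit RPAREN ')'
pos=2: emit NUM '99' (now at pos=4)
pos=4: emit SEMI ';'
pos=6: emit NUM '7' (now at pos=7)
pos=8: enter STRING mode
pos=8: emit STR "ok" (now at pos=12)
pos=13: ERROR — unrecognized char '#'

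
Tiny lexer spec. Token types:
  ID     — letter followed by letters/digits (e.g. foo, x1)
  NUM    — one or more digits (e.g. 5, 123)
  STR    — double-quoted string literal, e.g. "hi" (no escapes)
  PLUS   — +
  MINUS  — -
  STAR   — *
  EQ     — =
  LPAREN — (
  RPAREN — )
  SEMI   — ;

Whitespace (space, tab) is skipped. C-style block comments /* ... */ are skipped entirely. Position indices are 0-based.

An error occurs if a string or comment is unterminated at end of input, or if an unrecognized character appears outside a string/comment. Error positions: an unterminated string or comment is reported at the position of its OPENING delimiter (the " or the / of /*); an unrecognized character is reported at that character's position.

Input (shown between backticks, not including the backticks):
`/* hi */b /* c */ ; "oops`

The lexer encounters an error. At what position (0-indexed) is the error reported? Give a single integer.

Answer: 20

Derivation:
pos=0: enter COMMENT mode (saw '/*')
exit COMMENT mode (now at pos=8)
pos=8: emit ID 'b' (now at pos=9)
pos=10: enter COMMENT mode (saw '/*')
exit COMMENT mode (now at pos=17)
pos=18: emit SEMI ';'
pos=20: enter STRING mode
pos=20: ERROR — unterminated string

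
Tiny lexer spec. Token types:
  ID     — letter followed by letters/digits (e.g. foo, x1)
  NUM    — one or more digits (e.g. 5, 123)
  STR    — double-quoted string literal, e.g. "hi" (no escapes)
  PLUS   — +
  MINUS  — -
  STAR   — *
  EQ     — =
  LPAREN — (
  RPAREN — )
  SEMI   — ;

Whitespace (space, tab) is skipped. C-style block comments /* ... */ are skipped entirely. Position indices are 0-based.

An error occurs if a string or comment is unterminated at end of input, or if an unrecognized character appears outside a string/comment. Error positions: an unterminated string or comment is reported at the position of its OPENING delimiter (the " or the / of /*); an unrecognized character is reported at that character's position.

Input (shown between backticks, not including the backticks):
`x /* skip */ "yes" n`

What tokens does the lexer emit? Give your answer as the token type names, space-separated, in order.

Answer: ID STR ID

Derivation:
pos=0: emit ID 'x' (now at pos=1)
pos=2: enter COMMENT mode (saw '/*')
exit COMMENT mode (now at pos=12)
pos=13: enter STRING mode
pos=13: emit STR "yes" (now at pos=18)
pos=19: emit ID 'n' (now at pos=20)
DONE. 3 tokens: [ID, STR, ID]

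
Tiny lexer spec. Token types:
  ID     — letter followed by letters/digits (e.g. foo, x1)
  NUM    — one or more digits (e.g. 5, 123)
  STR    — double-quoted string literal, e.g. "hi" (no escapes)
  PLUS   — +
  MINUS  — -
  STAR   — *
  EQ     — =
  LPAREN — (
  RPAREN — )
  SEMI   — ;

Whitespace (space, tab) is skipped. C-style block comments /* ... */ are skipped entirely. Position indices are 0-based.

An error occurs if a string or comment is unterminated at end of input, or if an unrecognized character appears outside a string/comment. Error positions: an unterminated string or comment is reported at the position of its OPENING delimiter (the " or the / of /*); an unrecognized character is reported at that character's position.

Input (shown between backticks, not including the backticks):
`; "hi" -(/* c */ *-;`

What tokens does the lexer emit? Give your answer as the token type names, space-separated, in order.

Answer: SEMI STR MINUS LPAREN STAR MINUS SEMI

Derivation:
pos=0: emit SEMI ';'
pos=2: enter STRING mode
pos=2: emit STR "hi" (now at pos=6)
pos=7: emit MINUS '-'
pos=8: emit LPAREN '('
pos=9: enter COMMENT mode (saw '/*')
exit COMMENT mode (now at pos=16)
pos=17: emit STAR '*'
pos=18: emit MINUS '-'
pos=19: emit SEMI ';'
DONE. 7 tokens: [SEMI, STR, MINUS, LPAREN, STAR, MINUS, SEMI]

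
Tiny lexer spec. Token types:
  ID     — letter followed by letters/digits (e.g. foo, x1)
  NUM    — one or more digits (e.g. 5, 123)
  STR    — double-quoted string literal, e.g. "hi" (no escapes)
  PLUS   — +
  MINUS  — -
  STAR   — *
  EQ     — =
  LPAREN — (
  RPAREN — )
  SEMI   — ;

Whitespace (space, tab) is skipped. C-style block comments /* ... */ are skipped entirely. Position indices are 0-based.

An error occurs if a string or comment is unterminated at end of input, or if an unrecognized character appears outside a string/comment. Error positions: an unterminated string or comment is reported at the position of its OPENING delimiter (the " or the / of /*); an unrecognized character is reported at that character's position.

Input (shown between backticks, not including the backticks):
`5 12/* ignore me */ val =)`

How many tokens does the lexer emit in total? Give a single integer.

Answer: 5

Derivation:
pos=0: emit NUM '5' (now at pos=1)
pos=2: emit NUM '12' (now at pos=4)
pos=4: enter COMMENT mode (saw '/*')
exit COMMENT mode (now at pos=19)
pos=20: emit ID 'val' (now at pos=23)
pos=24: emit EQ '='
pos=25: emit RPAREN ')'
DONE. 5 tokens: [NUM, NUM, ID, EQ, RPAREN]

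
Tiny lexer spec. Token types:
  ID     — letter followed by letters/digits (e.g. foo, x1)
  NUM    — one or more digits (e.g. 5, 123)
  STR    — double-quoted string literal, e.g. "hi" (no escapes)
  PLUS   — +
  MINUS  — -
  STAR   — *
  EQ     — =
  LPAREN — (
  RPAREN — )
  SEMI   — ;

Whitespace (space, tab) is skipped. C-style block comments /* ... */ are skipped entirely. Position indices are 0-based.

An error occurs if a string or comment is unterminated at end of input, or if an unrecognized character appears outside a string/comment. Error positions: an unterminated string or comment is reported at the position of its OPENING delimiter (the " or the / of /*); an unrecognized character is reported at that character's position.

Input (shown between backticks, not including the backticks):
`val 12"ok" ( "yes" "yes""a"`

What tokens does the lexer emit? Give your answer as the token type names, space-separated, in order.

Answer: ID NUM STR LPAREN STR STR STR

Derivation:
pos=0: emit ID 'val' (now at pos=3)
pos=4: emit NUM '12' (now at pos=6)
pos=6: enter STRING mode
pos=6: emit STR "ok" (now at pos=10)
pos=11: emit LPAREN '('
pos=13: enter STRING mode
pos=13: emit STR "yes" (now at pos=18)
pos=19: enter STRING mode
pos=19: emit STR "yes" (now at pos=24)
pos=24: enter STRING mode
pos=24: emit STR "a" (now at pos=27)
DONE. 7 tokens: [ID, NUM, STR, LPAREN, STR, STR, STR]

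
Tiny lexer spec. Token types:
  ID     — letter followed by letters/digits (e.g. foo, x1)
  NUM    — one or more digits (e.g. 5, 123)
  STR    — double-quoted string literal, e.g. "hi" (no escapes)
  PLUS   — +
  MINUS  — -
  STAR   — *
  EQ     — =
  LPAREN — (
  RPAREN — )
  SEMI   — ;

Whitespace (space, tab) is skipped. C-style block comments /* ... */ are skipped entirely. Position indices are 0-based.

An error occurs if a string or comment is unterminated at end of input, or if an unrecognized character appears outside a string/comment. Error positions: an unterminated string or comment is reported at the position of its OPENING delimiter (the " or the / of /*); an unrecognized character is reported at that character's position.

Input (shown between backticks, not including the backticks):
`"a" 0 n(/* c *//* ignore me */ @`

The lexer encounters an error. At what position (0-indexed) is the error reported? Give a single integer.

Answer: 31

Derivation:
pos=0: enter STRING mode
pos=0: emit STR "a" (now at pos=3)
pos=4: emit NUM '0' (now at pos=5)
pos=6: emit ID 'n' (now at pos=7)
pos=7: emit LPAREN '('
pos=8: enter COMMENT mode (saw '/*')
exit COMMENT mode (now at pos=15)
pos=15: enter COMMENT mode (saw '/*')
exit COMMENT mode (now at pos=30)
pos=31: ERROR — unrecognized char '@'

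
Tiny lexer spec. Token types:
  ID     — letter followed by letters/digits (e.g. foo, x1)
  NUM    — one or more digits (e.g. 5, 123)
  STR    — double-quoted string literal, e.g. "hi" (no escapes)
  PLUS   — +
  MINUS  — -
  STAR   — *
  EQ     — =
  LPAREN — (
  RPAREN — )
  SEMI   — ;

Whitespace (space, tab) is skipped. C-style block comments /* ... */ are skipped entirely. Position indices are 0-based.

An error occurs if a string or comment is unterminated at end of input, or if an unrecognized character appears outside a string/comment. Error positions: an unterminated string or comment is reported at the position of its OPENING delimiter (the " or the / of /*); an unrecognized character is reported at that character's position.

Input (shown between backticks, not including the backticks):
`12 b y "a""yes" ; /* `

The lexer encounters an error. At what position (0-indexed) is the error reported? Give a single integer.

Answer: 18

Derivation:
pos=0: emit NUM '12' (now at pos=2)
pos=3: emit ID 'b' (now at pos=4)
pos=5: emit ID 'y' (now at pos=6)
pos=7: enter STRING mode
pos=7: emit STR "a" (now at pos=10)
pos=10: enter STRING mode
pos=10: emit STR "yes" (now at pos=15)
pos=16: emit SEMI ';'
pos=18: enter COMMENT mode (saw '/*')
pos=18: ERROR — unterminated comment (reached EOF)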